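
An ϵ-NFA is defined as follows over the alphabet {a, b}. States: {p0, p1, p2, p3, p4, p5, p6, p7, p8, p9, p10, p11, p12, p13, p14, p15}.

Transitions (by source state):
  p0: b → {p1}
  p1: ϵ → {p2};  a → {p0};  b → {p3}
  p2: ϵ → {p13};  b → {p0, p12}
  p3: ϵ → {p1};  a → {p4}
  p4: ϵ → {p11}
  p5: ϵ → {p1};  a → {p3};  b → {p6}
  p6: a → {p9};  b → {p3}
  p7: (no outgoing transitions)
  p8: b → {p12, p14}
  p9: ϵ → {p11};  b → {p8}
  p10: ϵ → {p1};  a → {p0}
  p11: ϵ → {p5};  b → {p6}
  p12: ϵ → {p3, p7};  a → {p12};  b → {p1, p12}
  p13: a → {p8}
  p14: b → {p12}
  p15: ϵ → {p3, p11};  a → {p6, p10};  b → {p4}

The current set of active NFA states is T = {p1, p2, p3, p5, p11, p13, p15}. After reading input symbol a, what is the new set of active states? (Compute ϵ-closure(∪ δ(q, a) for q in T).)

{p0, p1, p2, p3, p4, p5, p6, p8, p10, p11, p13}

p1 on a → {p0}.
p3 on a → {p4}.
p5 on a → {p3}.
p13 on a → {p8}.
p15 on a → {p6, p10}.
No a-transition from p2, p11.
Union after reading a: {p0, p3, p4, p6, p8, p10}.
Now take the ϵ-closure:
From p3 via ϵ: add p1.
From p4 via ϵ: add p11.
From p1 via ϵ: add p2.
From p11 via ϵ: add p5.
From p2 via ϵ: add p13.
No new states can be added; the closed set is {p0, p1, p2, p3, p4, p5, p6, p8, p10, p11, p13}.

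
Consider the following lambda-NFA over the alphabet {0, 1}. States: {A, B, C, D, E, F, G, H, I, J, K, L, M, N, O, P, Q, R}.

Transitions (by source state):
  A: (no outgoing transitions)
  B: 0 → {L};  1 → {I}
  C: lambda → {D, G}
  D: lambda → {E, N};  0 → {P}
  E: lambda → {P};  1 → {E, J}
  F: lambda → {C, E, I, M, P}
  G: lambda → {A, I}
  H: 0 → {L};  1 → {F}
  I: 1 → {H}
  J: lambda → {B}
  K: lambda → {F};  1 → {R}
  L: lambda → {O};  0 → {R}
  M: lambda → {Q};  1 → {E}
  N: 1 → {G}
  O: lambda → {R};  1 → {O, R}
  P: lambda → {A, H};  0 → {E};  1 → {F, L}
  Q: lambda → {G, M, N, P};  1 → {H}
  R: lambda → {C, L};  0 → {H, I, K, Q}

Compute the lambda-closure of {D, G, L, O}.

Start with {D, G, L, O}.
From D via lambda: add E, N.
From G via lambda: add A, I.
From O via lambda: add R.
From E via lambda: add P.
From R via lambda: add C.
From P via lambda: add H.
No new states can be added; the closed set is {A, C, D, E, G, H, I, L, N, O, P, R}.

{A, C, D, E, G, H, I, L, N, O, P, R}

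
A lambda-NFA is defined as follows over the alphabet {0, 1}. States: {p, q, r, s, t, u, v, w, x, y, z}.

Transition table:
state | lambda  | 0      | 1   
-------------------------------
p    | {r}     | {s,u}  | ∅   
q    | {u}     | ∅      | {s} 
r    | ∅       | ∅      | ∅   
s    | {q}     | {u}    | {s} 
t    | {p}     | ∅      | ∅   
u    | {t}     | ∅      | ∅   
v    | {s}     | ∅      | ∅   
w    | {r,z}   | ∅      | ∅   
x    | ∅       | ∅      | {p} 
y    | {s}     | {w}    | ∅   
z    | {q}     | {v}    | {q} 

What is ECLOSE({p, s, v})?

{p, q, r, s, t, u, v}

Start with {p, s, v}.
From p via lambda: add r.
From s via lambda: add q.
From q via lambda: add u.
From u via lambda: add t.
No new states can be added; the closed set is {p, q, r, s, t, u, v}.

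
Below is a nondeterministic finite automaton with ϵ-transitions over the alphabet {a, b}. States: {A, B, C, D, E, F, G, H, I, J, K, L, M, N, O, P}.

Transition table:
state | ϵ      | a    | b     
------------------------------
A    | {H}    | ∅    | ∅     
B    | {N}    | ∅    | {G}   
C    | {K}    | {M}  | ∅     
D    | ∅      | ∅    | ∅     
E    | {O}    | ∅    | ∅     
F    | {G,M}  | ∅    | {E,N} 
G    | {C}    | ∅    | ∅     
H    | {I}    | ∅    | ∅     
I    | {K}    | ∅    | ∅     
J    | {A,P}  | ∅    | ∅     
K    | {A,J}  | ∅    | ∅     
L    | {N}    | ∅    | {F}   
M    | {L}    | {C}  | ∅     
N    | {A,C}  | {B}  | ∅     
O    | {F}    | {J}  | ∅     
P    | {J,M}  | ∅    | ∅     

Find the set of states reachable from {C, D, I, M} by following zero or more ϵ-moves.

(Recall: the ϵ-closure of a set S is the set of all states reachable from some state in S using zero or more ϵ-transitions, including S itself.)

{A, C, D, H, I, J, K, L, M, N, P}

Start with {C, D, I, M}.
From C via ϵ: add K.
From M via ϵ: add L.
From K via ϵ: add A, J.
From L via ϵ: add N.
From A via ϵ: add H.
From J via ϵ: add P.
No new states can be added; the closed set is {A, C, D, H, I, J, K, L, M, N, P}.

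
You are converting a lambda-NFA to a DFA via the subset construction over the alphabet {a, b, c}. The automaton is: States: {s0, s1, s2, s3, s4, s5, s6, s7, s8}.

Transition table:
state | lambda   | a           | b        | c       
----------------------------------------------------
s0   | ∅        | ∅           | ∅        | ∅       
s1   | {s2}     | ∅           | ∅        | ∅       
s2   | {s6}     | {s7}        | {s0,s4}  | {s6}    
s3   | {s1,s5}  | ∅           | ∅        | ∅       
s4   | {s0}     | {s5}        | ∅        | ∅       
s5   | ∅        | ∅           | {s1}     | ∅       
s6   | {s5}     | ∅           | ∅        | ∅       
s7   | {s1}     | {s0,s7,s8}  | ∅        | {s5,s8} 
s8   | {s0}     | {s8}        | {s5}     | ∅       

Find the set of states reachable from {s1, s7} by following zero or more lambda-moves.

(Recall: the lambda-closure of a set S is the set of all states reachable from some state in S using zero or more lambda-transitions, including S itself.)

{s1, s2, s5, s6, s7}

Start with {s1, s7}.
From s1 via lambda: add s2.
From s2 via lambda: add s6.
From s6 via lambda: add s5.
No new states can be added; the closed set is {s1, s2, s5, s6, s7}.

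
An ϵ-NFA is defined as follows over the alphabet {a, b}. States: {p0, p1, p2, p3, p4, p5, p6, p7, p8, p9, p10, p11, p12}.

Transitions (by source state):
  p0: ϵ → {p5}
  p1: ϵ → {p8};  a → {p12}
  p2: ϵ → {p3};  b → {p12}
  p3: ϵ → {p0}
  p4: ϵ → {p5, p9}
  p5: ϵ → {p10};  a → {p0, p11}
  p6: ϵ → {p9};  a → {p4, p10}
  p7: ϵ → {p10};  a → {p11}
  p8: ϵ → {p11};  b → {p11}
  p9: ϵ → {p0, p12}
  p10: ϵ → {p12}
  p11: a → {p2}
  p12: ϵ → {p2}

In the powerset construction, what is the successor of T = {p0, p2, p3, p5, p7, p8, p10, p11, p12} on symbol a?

p5 on a → {p0, p11}.
p7 on a → {p11}.
p11 on a → {p2}.
No a-transition from p0, p2, p3, p8, p10, p12.
Union after reading a: {p0, p2, p11}.
Now take the ϵ-closure:
From p0 via ϵ: add p5.
From p2 via ϵ: add p3.
From p5 via ϵ: add p10.
From p10 via ϵ: add p12.
No new states can be added; the closed set is {p0, p2, p3, p5, p10, p11, p12}.

{p0, p2, p3, p5, p10, p11, p12}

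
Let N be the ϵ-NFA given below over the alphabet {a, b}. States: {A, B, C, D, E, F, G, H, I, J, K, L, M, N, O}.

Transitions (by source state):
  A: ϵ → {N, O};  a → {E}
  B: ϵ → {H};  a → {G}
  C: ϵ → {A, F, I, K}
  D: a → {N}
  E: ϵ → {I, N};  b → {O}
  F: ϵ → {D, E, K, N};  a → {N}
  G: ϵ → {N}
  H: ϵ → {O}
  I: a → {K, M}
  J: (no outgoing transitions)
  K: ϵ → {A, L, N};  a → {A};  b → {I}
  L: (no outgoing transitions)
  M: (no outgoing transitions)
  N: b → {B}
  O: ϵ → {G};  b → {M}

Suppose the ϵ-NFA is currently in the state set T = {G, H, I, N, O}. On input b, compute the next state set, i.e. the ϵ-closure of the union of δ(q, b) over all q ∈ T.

N on b → {B}.
O on b → {M}.
No b-transition from G, H, I.
Union after reading b: {B, M}.
Now take the ϵ-closure:
From B via ϵ: add H.
From H via ϵ: add O.
From O via ϵ: add G.
From G via ϵ: add N.
No new states can be added; the closed set is {B, G, H, M, N, O}.

{B, G, H, M, N, O}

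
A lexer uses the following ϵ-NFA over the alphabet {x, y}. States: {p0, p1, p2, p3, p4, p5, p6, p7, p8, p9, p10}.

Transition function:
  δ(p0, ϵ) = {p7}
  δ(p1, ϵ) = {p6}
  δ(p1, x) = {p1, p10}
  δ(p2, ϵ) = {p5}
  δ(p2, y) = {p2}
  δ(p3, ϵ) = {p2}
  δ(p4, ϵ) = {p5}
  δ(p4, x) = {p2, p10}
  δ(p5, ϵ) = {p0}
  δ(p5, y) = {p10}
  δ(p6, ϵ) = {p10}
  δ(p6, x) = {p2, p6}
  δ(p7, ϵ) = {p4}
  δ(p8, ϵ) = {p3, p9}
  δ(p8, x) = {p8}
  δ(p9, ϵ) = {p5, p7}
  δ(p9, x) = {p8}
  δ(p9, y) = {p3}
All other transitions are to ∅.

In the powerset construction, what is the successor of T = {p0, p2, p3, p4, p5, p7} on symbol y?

p2 on y → {p2}.
p5 on y → {p10}.
No y-transition from p0, p3, p4, p7.
Union after reading y: {p2, p10}.
Now take the ϵ-closure:
From p2 via ϵ: add p5.
From p5 via ϵ: add p0.
From p0 via ϵ: add p7.
From p7 via ϵ: add p4.
No new states can be added; the closed set is {p0, p2, p4, p5, p7, p10}.

{p0, p2, p4, p5, p7, p10}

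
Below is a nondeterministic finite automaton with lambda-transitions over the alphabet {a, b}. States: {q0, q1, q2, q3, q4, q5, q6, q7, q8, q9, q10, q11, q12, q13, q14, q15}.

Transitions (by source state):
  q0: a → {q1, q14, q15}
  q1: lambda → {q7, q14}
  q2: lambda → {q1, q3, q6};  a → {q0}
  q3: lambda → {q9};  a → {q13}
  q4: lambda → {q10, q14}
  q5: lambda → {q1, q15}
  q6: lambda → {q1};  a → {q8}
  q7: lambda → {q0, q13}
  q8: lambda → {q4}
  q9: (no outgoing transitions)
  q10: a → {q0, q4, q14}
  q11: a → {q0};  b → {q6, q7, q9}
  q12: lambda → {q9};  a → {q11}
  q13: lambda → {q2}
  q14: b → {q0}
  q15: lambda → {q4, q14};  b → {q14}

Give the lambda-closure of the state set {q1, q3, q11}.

Start with {q1, q3, q11}.
From q1 via lambda: add q7, q14.
From q3 via lambda: add q9.
From q7 via lambda: add q0, q13.
From q13 via lambda: add q2.
From q2 via lambda: add q6.
No new states can be added; the closed set is {q0, q1, q2, q3, q6, q7, q9, q11, q13, q14}.

{q0, q1, q2, q3, q6, q7, q9, q11, q13, q14}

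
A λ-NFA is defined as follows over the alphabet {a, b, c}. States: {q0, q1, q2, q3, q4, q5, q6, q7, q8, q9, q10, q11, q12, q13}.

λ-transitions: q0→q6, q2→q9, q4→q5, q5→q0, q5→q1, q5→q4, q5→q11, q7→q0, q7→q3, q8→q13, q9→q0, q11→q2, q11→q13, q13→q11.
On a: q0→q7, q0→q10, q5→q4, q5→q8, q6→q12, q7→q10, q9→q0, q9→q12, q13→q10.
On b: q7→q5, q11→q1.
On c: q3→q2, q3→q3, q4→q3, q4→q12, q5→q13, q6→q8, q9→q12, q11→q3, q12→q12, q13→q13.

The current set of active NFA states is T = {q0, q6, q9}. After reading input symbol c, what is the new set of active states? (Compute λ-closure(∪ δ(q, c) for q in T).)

q6 on c → {q8}.
q9 on c → {q12}.
No c-transition from q0.
Union after reading c: {q8, q12}.
Now take the λ-closure:
From q8 via λ: add q13.
From q13 via λ: add q11.
From q11 via λ: add q2.
From q2 via λ: add q9.
From q9 via λ: add q0.
From q0 via λ: add q6.
No new states can be added; the closed set is {q0, q2, q6, q8, q9, q11, q12, q13}.

{q0, q2, q6, q8, q9, q11, q12, q13}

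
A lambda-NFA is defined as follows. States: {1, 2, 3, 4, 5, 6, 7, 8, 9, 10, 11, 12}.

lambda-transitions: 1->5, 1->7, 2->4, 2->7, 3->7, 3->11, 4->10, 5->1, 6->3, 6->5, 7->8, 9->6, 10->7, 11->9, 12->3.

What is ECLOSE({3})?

{1, 3, 5, 6, 7, 8, 9, 11}

Start with {3}.
From 3 via lambda: add 7, 11.
From 7 via lambda: add 8.
From 11 via lambda: add 9.
From 9 via lambda: add 6.
From 6 via lambda: add 5.
From 5 via lambda: add 1.
No new states can be added; the closed set is {1, 3, 5, 6, 7, 8, 9, 11}.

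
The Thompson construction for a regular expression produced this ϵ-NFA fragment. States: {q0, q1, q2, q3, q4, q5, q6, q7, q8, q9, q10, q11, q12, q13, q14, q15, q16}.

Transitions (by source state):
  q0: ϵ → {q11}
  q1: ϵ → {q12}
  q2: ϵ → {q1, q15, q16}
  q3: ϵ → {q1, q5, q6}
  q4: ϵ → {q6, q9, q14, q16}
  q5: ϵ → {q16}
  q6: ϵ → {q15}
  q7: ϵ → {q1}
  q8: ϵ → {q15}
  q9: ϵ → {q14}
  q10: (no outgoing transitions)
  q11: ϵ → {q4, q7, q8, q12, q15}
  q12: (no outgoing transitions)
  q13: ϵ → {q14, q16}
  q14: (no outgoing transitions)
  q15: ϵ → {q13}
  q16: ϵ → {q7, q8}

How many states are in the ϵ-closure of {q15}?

8

Start with {q15}.
From q15 via ϵ: add q13.
From q13 via ϵ: add q14, q16.
From q16 via ϵ: add q7, q8.
From q7 via ϵ: add q1.
From q1 via ϵ: add q12.
ϵ-closure = {q1, q7, q8, q12, q13, q14, q15, q16}, which has 8 states.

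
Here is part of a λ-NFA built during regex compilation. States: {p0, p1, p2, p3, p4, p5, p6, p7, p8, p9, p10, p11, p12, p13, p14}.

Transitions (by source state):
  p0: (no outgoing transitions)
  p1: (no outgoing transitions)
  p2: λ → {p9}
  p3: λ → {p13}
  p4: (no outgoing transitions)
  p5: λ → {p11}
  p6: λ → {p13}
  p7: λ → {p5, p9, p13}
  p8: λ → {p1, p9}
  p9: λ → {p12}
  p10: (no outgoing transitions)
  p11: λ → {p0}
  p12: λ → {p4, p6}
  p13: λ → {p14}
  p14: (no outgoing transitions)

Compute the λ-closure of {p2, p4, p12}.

Start with {p2, p4, p12}.
From p2 via λ: add p9.
From p12 via λ: add p6.
From p6 via λ: add p13.
From p13 via λ: add p14.
No new states can be added; the closed set is {p2, p4, p6, p9, p12, p13, p14}.

{p2, p4, p6, p9, p12, p13, p14}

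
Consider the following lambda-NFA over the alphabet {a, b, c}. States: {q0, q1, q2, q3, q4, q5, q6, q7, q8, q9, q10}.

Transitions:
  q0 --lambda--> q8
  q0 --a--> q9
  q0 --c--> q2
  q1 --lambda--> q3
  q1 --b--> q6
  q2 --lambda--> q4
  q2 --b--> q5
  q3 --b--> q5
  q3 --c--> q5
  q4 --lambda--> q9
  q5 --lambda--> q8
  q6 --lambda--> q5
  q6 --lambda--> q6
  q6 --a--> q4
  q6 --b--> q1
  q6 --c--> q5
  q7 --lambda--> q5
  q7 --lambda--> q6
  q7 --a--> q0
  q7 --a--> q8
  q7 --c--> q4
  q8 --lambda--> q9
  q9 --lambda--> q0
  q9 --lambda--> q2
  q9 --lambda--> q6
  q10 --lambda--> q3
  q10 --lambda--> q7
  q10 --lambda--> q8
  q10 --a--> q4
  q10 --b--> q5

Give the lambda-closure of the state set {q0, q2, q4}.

Start with {q0, q2, q4}.
From q0 via lambda: add q8.
From q4 via lambda: add q9.
From q9 via lambda: add q6.
From q6 via lambda: add q5.
No new states can be added; the closed set is {q0, q2, q4, q5, q6, q8, q9}.

{q0, q2, q4, q5, q6, q8, q9}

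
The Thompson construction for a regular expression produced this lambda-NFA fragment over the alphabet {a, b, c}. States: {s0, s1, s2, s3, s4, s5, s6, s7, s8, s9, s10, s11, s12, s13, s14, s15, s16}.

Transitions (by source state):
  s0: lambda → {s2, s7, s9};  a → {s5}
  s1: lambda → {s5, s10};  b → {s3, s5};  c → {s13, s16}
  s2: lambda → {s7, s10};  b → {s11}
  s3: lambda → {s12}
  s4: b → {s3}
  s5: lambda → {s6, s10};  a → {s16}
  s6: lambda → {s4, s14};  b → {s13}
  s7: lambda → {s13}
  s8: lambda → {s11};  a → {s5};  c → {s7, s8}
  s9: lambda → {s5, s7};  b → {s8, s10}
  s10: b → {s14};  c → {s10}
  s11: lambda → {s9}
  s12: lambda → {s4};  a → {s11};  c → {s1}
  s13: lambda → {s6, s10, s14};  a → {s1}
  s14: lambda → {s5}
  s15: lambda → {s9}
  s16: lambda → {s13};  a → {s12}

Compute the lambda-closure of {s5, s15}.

Start with {s5, s15}.
From s5 via lambda: add s6, s10.
From s15 via lambda: add s9.
From s6 via lambda: add s4, s14.
From s9 via lambda: add s7.
From s7 via lambda: add s13.
No new states can be added; the closed set is {s4, s5, s6, s7, s9, s10, s13, s14, s15}.

{s4, s5, s6, s7, s9, s10, s13, s14, s15}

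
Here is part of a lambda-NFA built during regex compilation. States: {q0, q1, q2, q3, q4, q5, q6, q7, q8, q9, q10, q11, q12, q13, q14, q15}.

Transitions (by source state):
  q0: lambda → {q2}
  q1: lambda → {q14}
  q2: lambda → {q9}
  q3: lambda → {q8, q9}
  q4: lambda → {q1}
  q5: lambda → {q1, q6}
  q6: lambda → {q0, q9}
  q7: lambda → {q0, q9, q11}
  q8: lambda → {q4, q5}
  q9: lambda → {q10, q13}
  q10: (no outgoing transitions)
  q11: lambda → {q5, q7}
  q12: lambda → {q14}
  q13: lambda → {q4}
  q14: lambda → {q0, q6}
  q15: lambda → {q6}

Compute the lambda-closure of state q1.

{q0, q1, q2, q4, q6, q9, q10, q13, q14}

Start with {q1}.
From q1 via lambda: add q14.
From q14 via lambda: add q0, q6.
From q0 via lambda: add q2.
From q6 via lambda: add q9.
From q9 via lambda: add q10, q13.
From q13 via lambda: add q4.
No new states can be added; the closed set is {q0, q1, q2, q4, q6, q9, q10, q13, q14}.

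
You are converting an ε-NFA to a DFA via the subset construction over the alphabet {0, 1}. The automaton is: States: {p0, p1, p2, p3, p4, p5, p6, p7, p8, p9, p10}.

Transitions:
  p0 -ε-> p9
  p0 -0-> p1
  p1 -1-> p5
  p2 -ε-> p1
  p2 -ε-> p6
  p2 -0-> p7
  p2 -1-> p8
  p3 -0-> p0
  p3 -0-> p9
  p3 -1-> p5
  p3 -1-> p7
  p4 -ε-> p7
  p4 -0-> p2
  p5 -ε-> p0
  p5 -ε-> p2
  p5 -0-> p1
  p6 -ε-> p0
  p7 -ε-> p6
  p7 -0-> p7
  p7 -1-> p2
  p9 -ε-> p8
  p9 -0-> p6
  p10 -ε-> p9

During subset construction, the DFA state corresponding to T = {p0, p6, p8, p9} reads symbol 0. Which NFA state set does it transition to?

p0 on 0 → {p1}.
p9 on 0 → {p6}.
No 0-transition from p6, p8.
Union after reading 0: {p1, p6}.
Now take the ε-closure:
From p6 via ε: add p0.
From p0 via ε: add p9.
From p9 via ε: add p8.
No new states can be added; the closed set is {p0, p1, p6, p8, p9}.

{p0, p1, p6, p8, p9}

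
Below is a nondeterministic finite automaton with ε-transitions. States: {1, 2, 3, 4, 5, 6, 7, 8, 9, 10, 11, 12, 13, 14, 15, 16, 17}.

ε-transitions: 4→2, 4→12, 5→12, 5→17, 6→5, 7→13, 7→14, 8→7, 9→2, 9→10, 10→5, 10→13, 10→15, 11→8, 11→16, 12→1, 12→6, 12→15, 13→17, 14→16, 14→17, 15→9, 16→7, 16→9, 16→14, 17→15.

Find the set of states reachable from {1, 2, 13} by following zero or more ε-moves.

{1, 2, 5, 6, 9, 10, 12, 13, 15, 17}

Start with {1, 2, 13}.
From 13 via ε: add 17.
From 17 via ε: add 15.
From 15 via ε: add 9.
From 9 via ε: add 10.
From 10 via ε: add 5.
From 5 via ε: add 12.
From 12 via ε: add 6.
No new states can be added; the closed set is {1, 2, 5, 6, 9, 10, 12, 13, 15, 17}.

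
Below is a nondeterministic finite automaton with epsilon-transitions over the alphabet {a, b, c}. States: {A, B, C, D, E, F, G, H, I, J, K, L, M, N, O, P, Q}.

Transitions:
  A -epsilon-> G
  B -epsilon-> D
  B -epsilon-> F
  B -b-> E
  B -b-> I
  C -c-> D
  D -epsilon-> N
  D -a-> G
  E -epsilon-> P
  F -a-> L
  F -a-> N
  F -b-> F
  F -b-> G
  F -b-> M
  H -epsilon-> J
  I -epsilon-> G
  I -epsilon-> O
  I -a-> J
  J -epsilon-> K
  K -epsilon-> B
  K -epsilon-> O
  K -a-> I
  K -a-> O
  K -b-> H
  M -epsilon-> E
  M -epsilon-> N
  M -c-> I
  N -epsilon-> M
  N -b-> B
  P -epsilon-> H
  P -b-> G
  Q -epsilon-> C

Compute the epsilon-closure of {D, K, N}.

Start with {D, K, N}.
From K via epsilon: add B, O.
From N via epsilon: add M.
From B via epsilon: add F.
From M via epsilon: add E.
From E via epsilon: add P.
From P via epsilon: add H.
From H via epsilon: add J.
No new states can be added; the closed set is {B, D, E, F, H, J, K, M, N, O, P}.

{B, D, E, F, H, J, K, M, N, O, P}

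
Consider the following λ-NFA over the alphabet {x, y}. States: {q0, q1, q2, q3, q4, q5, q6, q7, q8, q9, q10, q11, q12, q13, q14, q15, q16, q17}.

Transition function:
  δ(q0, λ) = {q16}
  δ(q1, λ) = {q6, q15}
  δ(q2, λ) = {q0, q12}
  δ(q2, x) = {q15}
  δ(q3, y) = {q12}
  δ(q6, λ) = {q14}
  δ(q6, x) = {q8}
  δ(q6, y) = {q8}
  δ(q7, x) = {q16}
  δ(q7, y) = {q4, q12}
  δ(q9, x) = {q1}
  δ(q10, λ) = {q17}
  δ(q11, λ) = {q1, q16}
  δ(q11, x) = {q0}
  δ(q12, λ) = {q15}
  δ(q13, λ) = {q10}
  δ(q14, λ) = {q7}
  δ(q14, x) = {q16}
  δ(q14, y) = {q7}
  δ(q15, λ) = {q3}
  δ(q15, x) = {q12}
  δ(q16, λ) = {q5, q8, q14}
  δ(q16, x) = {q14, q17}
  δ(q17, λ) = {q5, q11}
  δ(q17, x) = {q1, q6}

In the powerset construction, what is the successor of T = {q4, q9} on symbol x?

{q1, q3, q6, q7, q14, q15}

q9 on x → {q1}.
No x-transition from q4.
Union after reading x: {q1}.
Now take the λ-closure:
From q1 via λ: add q6, q15.
From q6 via λ: add q14.
From q15 via λ: add q3.
From q14 via λ: add q7.
No new states can be added; the closed set is {q1, q3, q6, q7, q14, q15}.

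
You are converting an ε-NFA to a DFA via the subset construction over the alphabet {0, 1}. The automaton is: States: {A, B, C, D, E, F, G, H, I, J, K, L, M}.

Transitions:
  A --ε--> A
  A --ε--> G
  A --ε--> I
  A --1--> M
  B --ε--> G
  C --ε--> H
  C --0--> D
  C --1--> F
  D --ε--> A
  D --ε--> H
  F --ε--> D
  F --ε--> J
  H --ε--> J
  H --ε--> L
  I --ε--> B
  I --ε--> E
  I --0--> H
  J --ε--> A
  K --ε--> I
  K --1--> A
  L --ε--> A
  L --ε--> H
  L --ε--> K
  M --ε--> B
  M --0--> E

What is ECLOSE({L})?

{A, B, E, G, H, I, J, K, L}

Start with {L}.
From L via ε: add A, H, K.
From A via ε: add G, I.
From H via ε: add J.
From I via ε: add B, E.
No new states can be added; the closed set is {A, B, E, G, H, I, J, K, L}.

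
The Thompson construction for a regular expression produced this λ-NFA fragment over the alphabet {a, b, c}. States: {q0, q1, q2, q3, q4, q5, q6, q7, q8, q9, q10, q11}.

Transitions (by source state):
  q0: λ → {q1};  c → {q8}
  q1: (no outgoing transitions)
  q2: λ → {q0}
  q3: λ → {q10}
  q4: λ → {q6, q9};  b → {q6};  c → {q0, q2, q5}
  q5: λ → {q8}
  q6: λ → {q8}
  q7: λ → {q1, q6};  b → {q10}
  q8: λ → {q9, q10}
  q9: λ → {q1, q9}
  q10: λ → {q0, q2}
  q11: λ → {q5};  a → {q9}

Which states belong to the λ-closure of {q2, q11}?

{q0, q1, q2, q5, q8, q9, q10, q11}

Start with {q2, q11}.
From q2 via λ: add q0.
From q11 via λ: add q5.
From q0 via λ: add q1.
From q5 via λ: add q8.
From q8 via λ: add q9, q10.
No new states can be added; the closed set is {q0, q1, q2, q5, q8, q9, q10, q11}.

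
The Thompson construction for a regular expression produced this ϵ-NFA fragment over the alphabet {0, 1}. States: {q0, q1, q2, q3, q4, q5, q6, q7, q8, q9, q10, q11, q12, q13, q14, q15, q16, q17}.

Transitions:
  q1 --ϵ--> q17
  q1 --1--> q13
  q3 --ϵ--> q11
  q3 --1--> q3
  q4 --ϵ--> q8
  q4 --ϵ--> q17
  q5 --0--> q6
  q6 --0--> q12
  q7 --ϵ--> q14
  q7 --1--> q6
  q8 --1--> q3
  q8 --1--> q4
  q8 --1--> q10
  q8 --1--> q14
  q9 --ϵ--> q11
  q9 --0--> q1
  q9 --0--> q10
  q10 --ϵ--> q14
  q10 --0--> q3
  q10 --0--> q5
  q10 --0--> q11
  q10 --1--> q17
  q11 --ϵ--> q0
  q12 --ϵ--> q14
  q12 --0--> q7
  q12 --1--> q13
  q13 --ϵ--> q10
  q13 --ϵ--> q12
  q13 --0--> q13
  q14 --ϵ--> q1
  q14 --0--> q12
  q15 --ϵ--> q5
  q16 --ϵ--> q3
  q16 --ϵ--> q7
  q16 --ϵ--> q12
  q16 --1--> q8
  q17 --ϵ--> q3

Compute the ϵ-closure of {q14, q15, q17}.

Start with {q14, q15, q17}.
From q14 via ϵ: add q1.
From q15 via ϵ: add q5.
From q17 via ϵ: add q3.
From q3 via ϵ: add q11.
From q11 via ϵ: add q0.
No new states can be added; the closed set is {q0, q1, q3, q5, q11, q14, q15, q17}.

{q0, q1, q3, q5, q11, q14, q15, q17}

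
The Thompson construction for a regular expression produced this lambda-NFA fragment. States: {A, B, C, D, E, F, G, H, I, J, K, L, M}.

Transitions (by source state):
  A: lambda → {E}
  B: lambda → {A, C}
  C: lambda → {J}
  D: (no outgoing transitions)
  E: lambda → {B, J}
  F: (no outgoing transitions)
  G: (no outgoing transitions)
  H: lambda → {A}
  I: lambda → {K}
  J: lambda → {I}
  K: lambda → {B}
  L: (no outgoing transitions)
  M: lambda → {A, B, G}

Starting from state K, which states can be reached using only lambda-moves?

{A, B, C, E, I, J, K}

Start with {K}.
From K via lambda: add B.
From B via lambda: add A, C.
From A via lambda: add E.
From C via lambda: add J.
From J via lambda: add I.
No new states can be added; the closed set is {A, B, C, E, I, J, K}.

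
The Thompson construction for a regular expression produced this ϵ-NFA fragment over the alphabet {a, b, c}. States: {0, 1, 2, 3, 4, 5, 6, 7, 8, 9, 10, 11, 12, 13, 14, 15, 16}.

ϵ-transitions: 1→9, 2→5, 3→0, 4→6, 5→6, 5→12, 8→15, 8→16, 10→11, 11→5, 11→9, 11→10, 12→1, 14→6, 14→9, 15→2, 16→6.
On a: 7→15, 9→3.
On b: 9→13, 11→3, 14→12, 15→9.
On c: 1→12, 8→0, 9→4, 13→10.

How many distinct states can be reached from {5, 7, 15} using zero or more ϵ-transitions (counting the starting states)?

Start with {5, 7, 15}.
From 5 via ϵ: add 6, 12.
From 15 via ϵ: add 2.
From 12 via ϵ: add 1.
From 1 via ϵ: add 9.
ϵ-closure = {1, 2, 5, 6, 7, 9, 12, 15}, which has 8 states.

8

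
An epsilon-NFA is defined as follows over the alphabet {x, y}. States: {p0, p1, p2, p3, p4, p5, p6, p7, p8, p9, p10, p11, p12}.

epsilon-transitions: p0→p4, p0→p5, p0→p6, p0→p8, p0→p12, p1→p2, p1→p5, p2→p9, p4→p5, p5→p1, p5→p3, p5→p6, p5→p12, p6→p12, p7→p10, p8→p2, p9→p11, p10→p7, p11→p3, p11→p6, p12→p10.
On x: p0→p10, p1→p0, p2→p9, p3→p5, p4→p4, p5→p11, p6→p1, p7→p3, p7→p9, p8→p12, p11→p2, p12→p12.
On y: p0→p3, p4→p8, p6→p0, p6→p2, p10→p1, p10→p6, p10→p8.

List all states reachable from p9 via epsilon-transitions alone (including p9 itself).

{p3, p6, p7, p9, p10, p11, p12}

Start with {p9}.
From p9 via epsilon: add p11.
From p11 via epsilon: add p3, p6.
From p6 via epsilon: add p12.
From p12 via epsilon: add p10.
From p10 via epsilon: add p7.
No new states can be added; the closed set is {p3, p6, p7, p9, p10, p11, p12}.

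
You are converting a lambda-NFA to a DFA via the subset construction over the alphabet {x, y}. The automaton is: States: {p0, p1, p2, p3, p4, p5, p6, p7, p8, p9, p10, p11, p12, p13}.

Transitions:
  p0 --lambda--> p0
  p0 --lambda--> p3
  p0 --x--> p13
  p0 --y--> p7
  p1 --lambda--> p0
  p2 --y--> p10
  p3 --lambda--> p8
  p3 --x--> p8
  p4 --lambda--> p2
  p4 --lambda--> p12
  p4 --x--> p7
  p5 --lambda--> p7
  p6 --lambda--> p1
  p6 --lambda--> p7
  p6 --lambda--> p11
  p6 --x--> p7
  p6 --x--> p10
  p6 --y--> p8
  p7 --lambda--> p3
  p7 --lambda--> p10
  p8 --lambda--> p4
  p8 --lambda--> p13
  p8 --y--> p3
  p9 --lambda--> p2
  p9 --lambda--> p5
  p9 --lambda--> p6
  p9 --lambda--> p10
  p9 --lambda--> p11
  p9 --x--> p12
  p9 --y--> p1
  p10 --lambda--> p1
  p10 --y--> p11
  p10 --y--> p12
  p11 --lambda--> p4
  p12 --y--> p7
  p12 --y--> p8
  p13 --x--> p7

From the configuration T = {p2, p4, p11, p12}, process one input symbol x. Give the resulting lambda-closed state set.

{p0, p1, p2, p3, p4, p7, p8, p10, p12, p13}

p4 on x → {p7}.
No x-transition from p2, p11, p12.
Union after reading x: {p7}.
Now take the lambda-closure:
From p7 via lambda: add p3, p10.
From p3 via lambda: add p8.
From p10 via lambda: add p1.
From p1 via lambda: add p0.
From p8 via lambda: add p4, p13.
From p4 via lambda: add p2, p12.
No new states can be added; the closed set is {p0, p1, p2, p3, p4, p7, p8, p10, p12, p13}.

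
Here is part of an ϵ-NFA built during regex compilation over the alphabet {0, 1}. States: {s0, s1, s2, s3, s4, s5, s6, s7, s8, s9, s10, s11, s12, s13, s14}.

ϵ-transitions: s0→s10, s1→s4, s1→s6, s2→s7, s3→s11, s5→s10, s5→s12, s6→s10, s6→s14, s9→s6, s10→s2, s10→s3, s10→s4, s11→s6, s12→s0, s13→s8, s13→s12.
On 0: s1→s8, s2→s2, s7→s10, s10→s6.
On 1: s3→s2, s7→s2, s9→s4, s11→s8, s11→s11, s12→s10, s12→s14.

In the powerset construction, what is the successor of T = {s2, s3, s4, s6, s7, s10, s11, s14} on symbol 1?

{s2, s3, s4, s6, s7, s8, s10, s11, s14}

s3 on 1 → {s2}.
s7 on 1 → {s2}.
s11 on 1 → {s8, s11}.
No 1-transition from s2, s4, s6, s10, s14.
Union after reading 1: {s2, s8, s11}.
Now take the ϵ-closure:
From s2 via ϵ: add s7.
From s11 via ϵ: add s6.
From s6 via ϵ: add s10, s14.
From s10 via ϵ: add s3, s4.
No new states can be added; the closed set is {s2, s3, s4, s6, s7, s8, s10, s11, s14}.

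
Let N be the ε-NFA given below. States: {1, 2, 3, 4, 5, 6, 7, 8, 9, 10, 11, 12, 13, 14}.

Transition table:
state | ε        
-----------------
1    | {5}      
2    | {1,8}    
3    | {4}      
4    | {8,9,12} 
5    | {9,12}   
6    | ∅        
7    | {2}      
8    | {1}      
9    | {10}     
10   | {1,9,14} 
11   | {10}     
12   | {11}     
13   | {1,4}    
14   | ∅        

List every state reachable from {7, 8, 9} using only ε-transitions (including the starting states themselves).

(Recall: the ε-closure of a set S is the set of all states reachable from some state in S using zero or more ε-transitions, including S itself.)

Start with {7, 8, 9}.
From 7 via ε: add 2.
From 8 via ε: add 1.
From 9 via ε: add 10.
From 1 via ε: add 5.
From 10 via ε: add 14.
From 5 via ε: add 12.
From 12 via ε: add 11.
No new states can be added; the closed set is {1, 2, 5, 7, 8, 9, 10, 11, 12, 14}.

{1, 2, 5, 7, 8, 9, 10, 11, 12, 14}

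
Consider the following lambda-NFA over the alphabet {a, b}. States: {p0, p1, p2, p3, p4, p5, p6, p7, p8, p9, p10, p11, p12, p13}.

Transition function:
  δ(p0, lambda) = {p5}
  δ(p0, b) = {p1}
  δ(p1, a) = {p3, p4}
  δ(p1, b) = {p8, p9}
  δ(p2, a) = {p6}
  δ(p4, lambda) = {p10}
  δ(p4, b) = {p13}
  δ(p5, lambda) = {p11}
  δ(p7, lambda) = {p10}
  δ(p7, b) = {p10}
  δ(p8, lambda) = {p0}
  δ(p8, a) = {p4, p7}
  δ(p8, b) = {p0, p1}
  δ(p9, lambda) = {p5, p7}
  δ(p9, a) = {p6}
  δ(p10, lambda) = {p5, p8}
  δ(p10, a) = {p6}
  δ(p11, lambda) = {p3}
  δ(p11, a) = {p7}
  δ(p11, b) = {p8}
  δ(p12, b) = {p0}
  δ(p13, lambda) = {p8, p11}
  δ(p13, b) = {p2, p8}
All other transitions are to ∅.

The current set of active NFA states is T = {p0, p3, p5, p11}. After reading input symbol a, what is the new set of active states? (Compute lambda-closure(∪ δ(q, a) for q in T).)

p11 on a → {p7}.
No a-transition from p0, p3, p5.
Union after reading a: {p7}.
Now take the lambda-closure:
From p7 via lambda: add p10.
From p10 via lambda: add p5, p8.
From p5 via lambda: add p11.
From p8 via lambda: add p0.
From p11 via lambda: add p3.
No new states can be added; the closed set is {p0, p3, p5, p7, p8, p10, p11}.

{p0, p3, p5, p7, p8, p10, p11}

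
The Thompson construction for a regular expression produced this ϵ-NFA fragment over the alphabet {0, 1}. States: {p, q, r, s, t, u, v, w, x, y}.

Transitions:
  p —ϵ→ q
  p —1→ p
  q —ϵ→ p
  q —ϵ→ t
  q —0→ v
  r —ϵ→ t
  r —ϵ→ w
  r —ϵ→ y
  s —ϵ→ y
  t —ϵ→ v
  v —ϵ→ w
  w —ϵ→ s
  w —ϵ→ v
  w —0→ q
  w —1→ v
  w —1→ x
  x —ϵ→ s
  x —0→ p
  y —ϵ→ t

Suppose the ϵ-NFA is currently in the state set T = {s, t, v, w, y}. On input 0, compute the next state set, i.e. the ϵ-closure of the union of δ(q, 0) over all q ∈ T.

w on 0 → {q}.
No 0-transition from s, t, v, y.
Union after reading 0: {q}.
Now take the ϵ-closure:
From q via ϵ: add p, t.
From t via ϵ: add v.
From v via ϵ: add w.
From w via ϵ: add s.
From s via ϵ: add y.
No new states can be added; the closed set is {p, q, s, t, v, w, y}.

{p, q, s, t, v, w, y}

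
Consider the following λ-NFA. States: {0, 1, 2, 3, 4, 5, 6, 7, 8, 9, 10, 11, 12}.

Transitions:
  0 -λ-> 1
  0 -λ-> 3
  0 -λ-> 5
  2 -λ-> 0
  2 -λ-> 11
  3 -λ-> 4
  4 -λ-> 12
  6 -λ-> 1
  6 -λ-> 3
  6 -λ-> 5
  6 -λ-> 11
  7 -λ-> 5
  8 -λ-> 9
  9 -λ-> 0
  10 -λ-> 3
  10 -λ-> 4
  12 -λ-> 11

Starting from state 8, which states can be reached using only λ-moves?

Start with {8}.
From 8 via λ: add 9.
From 9 via λ: add 0.
From 0 via λ: add 1, 3, 5.
From 3 via λ: add 4.
From 4 via λ: add 12.
From 12 via λ: add 11.
No new states can be added; the closed set is {0, 1, 3, 4, 5, 8, 9, 11, 12}.

{0, 1, 3, 4, 5, 8, 9, 11, 12}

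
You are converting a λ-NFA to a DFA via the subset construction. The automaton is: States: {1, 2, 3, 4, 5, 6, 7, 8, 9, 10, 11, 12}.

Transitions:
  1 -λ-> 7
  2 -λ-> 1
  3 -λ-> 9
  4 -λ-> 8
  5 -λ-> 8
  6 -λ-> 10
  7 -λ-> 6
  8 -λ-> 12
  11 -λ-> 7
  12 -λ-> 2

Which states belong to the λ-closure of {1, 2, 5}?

Start with {1, 2, 5}.
From 1 via λ: add 7.
From 5 via λ: add 8.
From 7 via λ: add 6.
From 8 via λ: add 12.
From 6 via λ: add 10.
No new states can be added; the closed set is {1, 2, 5, 6, 7, 8, 10, 12}.

{1, 2, 5, 6, 7, 8, 10, 12}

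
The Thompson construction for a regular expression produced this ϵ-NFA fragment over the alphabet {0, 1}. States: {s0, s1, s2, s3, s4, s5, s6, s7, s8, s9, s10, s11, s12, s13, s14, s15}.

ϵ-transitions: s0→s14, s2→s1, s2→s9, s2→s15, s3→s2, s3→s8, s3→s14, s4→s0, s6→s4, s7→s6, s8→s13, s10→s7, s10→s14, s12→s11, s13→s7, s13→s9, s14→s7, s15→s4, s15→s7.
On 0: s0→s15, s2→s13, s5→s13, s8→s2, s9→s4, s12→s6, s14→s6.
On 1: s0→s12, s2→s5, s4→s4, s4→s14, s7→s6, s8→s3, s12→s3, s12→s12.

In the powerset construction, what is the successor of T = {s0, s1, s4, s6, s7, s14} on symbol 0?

{s0, s4, s6, s7, s14, s15}

s0 on 0 → {s15}.
s14 on 0 → {s6}.
No 0-transition from s1, s4, s6, s7.
Union after reading 0: {s6, s15}.
Now take the ϵ-closure:
From s6 via ϵ: add s4.
From s15 via ϵ: add s7.
From s4 via ϵ: add s0.
From s0 via ϵ: add s14.
No new states can be added; the closed set is {s0, s4, s6, s7, s14, s15}.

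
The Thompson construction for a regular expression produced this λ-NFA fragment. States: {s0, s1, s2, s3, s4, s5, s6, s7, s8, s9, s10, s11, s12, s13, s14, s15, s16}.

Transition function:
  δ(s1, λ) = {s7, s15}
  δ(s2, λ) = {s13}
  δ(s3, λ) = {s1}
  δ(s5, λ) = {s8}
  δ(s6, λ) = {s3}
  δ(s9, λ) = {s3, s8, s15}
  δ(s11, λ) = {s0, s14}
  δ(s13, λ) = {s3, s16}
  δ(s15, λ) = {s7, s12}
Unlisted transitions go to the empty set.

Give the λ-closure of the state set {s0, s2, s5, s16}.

Start with {s0, s2, s5, s16}.
From s2 via λ: add s13.
From s5 via λ: add s8.
From s13 via λ: add s3.
From s3 via λ: add s1.
From s1 via λ: add s7, s15.
From s15 via λ: add s12.
No new states can be added; the closed set is {s0, s1, s2, s3, s5, s7, s8, s12, s13, s15, s16}.

{s0, s1, s2, s3, s5, s7, s8, s12, s13, s15, s16}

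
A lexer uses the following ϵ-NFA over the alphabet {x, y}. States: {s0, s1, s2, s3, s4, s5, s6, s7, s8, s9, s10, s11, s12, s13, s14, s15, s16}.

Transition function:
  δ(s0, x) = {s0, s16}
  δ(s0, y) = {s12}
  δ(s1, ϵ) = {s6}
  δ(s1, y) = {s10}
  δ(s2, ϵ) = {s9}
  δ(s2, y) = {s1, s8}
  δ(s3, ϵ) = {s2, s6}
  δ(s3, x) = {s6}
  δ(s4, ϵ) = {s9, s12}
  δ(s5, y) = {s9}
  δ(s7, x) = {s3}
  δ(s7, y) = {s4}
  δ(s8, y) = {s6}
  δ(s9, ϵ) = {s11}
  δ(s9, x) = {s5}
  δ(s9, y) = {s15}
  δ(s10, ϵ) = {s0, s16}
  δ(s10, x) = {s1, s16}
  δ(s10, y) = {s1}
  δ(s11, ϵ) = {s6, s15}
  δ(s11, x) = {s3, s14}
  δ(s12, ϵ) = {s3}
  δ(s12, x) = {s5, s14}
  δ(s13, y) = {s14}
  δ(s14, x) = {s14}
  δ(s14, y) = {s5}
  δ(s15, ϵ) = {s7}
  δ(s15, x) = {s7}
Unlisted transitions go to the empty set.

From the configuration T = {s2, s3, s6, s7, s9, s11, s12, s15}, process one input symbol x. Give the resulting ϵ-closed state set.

{s2, s3, s5, s6, s7, s9, s11, s14, s15}

s3 on x → {s6}.
s7 on x → {s3}.
s9 on x → {s5}.
s11 on x → {s3, s14}.
s12 on x → {s5, s14}.
s15 on x → {s7}.
No x-transition from s2, s6.
Union after reading x: {s3, s5, s6, s7, s14}.
Now take the ϵ-closure:
From s3 via ϵ: add s2.
From s2 via ϵ: add s9.
From s9 via ϵ: add s11.
From s11 via ϵ: add s15.
No new states can be added; the closed set is {s2, s3, s5, s6, s7, s9, s11, s14, s15}.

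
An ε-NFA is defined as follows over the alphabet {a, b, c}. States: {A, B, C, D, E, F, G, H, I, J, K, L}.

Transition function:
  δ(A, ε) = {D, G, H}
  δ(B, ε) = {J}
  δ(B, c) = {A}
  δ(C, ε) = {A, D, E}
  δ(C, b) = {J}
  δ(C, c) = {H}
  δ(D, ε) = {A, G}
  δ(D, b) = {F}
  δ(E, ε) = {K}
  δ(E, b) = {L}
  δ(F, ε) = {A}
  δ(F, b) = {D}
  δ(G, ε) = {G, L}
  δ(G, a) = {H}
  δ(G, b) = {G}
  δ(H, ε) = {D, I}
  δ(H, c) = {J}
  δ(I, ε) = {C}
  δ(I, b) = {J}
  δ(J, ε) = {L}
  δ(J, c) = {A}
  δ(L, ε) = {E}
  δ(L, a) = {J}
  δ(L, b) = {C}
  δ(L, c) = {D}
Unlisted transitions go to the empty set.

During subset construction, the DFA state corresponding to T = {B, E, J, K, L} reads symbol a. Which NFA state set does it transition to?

{E, J, K, L}

L on a → {J}.
No a-transition from B, E, J, K.
Union after reading a: {J}.
Now take the ε-closure:
From J via ε: add L.
From L via ε: add E.
From E via ε: add K.
No new states can be added; the closed set is {E, J, K, L}.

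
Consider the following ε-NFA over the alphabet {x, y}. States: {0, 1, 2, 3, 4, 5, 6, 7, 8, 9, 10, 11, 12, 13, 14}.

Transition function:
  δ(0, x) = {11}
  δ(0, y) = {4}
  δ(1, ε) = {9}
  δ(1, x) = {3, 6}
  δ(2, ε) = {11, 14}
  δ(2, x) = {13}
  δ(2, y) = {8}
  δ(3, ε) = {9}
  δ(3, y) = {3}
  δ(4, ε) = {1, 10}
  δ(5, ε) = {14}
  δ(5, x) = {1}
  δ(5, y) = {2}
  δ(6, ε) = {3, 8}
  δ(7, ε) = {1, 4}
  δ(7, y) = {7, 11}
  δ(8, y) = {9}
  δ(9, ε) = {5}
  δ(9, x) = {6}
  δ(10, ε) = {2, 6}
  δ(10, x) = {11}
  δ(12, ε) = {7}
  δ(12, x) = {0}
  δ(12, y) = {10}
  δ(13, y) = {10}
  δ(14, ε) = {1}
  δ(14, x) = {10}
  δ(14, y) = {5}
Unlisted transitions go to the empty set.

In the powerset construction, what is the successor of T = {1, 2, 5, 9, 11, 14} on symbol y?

2 on y → {8}.
5 on y → {2}.
14 on y → {5}.
No y-transition from 1, 9, 11.
Union after reading y: {2, 5, 8}.
Now take the ε-closure:
From 2 via ε: add 11, 14.
From 14 via ε: add 1.
From 1 via ε: add 9.
No new states can be added; the closed set is {1, 2, 5, 8, 9, 11, 14}.

{1, 2, 5, 8, 9, 11, 14}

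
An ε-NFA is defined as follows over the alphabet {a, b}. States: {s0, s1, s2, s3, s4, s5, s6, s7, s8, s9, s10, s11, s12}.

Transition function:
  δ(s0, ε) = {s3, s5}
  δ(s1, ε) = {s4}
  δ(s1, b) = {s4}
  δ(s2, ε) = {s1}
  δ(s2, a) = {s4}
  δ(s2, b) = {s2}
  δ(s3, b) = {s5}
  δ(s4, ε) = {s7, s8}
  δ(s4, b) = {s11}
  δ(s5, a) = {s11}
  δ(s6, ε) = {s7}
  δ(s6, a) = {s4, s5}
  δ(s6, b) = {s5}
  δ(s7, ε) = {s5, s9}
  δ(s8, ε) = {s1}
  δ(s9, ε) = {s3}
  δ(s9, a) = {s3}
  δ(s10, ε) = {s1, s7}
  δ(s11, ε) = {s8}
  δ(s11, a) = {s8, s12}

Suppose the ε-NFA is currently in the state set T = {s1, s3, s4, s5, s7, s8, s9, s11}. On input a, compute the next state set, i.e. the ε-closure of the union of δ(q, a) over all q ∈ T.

s5 on a → {s11}.
s9 on a → {s3}.
s11 on a → {s8, s12}.
No a-transition from s1, s3, s4, s7, s8.
Union after reading a: {s3, s8, s11, s12}.
Now take the ε-closure:
From s8 via ε: add s1.
From s1 via ε: add s4.
From s4 via ε: add s7.
From s7 via ε: add s5, s9.
No new states can be added; the closed set is {s1, s3, s4, s5, s7, s8, s9, s11, s12}.

{s1, s3, s4, s5, s7, s8, s9, s11, s12}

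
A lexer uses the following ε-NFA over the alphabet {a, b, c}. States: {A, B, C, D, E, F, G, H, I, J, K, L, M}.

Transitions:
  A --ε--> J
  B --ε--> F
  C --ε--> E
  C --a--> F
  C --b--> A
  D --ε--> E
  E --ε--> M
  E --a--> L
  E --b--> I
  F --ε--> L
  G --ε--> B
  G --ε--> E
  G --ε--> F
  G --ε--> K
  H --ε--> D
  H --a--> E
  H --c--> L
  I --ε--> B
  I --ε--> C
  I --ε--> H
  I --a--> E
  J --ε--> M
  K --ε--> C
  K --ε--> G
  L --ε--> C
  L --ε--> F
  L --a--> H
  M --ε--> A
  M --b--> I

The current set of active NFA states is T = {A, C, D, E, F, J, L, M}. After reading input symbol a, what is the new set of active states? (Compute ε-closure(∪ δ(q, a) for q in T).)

C on a → {F}.
E on a → {L}.
L on a → {H}.
No a-transition from A, D, F, J, M.
Union after reading a: {F, H, L}.
Now take the ε-closure:
From H via ε: add D.
From L via ε: add C.
From C via ε: add E.
From E via ε: add M.
From M via ε: add A.
From A via ε: add J.
No new states can be added; the closed set is {A, C, D, E, F, H, J, L, M}.

{A, C, D, E, F, H, J, L, M}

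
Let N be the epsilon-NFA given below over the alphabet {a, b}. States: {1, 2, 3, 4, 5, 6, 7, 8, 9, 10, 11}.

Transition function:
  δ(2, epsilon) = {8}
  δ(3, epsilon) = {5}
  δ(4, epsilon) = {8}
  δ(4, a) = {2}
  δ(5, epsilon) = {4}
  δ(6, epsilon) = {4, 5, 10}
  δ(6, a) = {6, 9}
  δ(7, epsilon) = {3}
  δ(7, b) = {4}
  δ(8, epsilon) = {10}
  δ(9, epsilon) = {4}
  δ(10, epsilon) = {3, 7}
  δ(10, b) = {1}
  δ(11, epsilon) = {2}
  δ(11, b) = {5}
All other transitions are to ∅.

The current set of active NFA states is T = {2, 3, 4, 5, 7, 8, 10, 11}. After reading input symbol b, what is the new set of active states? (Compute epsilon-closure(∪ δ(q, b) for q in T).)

{1, 3, 4, 5, 7, 8, 10}

7 on b → {4}.
10 on b → {1}.
11 on b → {5}.
No b-transition from 2, 3, 4, 5, 8.
Union after reading b: {1, 4, 5}.
Now take the epsilon-closure:
From 4 via epsilon: add 8.
From 8 via epsilon: add 10.
From 10 via epsilon: add 3, 7.
No new states can be added; the closed set is {1, 3, 4, 5, 7, 8, 10}.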